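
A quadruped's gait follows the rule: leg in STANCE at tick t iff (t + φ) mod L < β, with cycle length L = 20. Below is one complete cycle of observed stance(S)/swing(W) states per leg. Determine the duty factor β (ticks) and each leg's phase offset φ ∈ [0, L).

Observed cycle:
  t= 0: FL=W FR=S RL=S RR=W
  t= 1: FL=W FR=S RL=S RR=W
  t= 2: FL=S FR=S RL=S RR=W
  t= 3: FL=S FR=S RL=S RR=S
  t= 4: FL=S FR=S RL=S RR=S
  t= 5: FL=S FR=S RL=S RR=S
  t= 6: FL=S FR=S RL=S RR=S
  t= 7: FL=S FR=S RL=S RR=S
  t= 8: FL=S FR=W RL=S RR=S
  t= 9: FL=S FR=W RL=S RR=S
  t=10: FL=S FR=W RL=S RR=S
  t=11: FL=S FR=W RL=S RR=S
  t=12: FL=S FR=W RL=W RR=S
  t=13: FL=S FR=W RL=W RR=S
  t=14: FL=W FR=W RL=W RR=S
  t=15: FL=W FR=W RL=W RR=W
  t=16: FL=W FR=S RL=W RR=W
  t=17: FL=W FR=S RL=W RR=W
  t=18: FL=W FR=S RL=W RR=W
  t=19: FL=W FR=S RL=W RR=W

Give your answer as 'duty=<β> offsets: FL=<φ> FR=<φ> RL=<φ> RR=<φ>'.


duty=12 offsets: FL=18 FR=4 RL=0 RR=17

duty β = stance ticks per leg = 12
FL: stance ticks = 12; W→S at t=2 → φ=18
FR: stance ticks = 12; W→S at t=16 → φ=4
RL: stance ticks = 12; W→S at t=0 → φ=0
RR: stance ticks = 12; W→S at t=3 → φ=17


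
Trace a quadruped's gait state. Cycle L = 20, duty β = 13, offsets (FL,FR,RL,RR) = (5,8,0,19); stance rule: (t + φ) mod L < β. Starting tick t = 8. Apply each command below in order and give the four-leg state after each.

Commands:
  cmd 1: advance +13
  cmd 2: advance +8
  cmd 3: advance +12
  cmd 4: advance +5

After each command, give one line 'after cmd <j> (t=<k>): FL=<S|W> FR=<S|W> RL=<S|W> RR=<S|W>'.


start t=8: FL=W FR=W RL=S RR=S
cmd 1: advance +13 → t=21, phase=(6,9,1,0) → FL=S FR=S RL=S RR=S
cmd 2: advance +8 → t=29, phase=(14,17,9,8) → FL=W FR=W RL=S RR=S
cmd 3: advance +12 → t=41, phase=(6,9,1,0) → FL=S FR=S RL=S RR=S
cmd 4: advance +5 → t=46, phase=(11,14,6,5) → FL=S FR=W RL=S RR=S

after cmd 1 (t=21): FL=S FR=S RL=S RR=S
after cmd 2 (t=29): FL=W FR=W RL=S RR=S
after cmd 3 (t=41): FL=S FR=S RL=S RR=S
after cmd 4 (t=46): FL=S FR=W RL=S RR=S


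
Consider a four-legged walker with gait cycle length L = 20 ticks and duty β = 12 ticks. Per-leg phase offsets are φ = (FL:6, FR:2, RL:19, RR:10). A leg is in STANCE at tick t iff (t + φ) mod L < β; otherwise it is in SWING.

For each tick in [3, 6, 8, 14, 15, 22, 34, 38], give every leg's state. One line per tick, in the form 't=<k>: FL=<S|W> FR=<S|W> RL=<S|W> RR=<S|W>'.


t=3: phase=(9,5,2,13) vs β=12 → FL=S FR=S RL=S RR=W
t=6: phase=(12,8,5,16) vs β=12 → FL=W FR=S RL=S RR=W
t=8: phase=(14,10,7,18) vs β=12 → FL=W FR=S RL=S RR=W
t=14: phase=(0,16,13,4) vs β=12 → FL=S FR=W RL=W RR=S
t=15: phase=(1,17,14,5) vs β=12 → FL=S FR=W RL=W RR=S
t=22: phase=(8,4,1,12) vs β=12 → FL=S FR=S RL=S RR=W
t=34: phase=(0,16,13,4) vs β=12 → FL=S FR=W RL=W RR=S
t=38: phase=(4,0,17,8) vs β=12 → FL=S FR=S RL=W RR=S

t=3: FL=S FR=S RL=S RR=W
t=6: FL=W FR=S RL=S RR=W
t=8: FL=W FR=S RL=S RR=W
t=14: FL=S FR=W RL=W RR=S
t=15: FL=S FR=W RL=W RR=S
t=22: FL=S FR=S RL=S RR=W
t=34: FL=S FR=W RL=W RR=S
t=38: FL=S FR=S RL=W RR=S


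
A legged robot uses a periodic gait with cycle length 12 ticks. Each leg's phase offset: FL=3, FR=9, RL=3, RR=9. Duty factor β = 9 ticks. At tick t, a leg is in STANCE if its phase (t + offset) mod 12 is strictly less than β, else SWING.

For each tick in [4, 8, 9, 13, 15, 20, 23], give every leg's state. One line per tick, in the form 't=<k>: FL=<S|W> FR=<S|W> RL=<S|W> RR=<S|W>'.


t=4: phase=(7,1,7,1) vs β=9 → FL=S FR=S RL=S RR=S
t=8: phase=(11,5,11,5) vs β=9 → FL=W FR=S RL=W RR=S
t=9: phase=(0,6,0,6) vs β=9 → FL=S FR=S RL=S RR=S
t=13: phase=(4,10,4,10) vs β=9 → FL=S FR=W RL=S RR=W
t=15: phase=(6,0,6,0) vs β=9 → FL=S FR=S RL=S RR=S
t=20: phase=(11,5,11,5) vs β=9 → FL=W FR=S RL=W RR=S
t=23: phase=(2,8,2,8) vs β=9 → FL=S FR=S RL=S RR=S

t=4: FL=S FR=S RL=S RR=S
t=8: FL=W FR=S RL=W RR=S
t=9: FL=S FR=S RL=S RR=S
t=13: FL=S FR=W RL=S RR=W
t=15: FL=S FR=S RL=S RR=S
t=20: FL=W FR=S RL=W RR=S
t=23: FL=S FR=S RL=S RR=S


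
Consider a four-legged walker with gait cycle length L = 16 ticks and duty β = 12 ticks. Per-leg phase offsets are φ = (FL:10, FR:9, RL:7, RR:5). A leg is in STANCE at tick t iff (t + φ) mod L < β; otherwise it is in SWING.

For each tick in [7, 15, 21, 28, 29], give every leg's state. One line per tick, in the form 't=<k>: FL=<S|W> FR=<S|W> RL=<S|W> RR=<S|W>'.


t=7: FL=S FR=S RL=W RR=W
t=15: FL=S FR=S RL=S RR=S
t=21: FL=W FR=W RL=W RR=S
t=28: FL=S FR=S RL=S RR=S
t=29: FL=S FR=S RL=S RR=S

t=7: phase=(1,0,14,12) vs β=12 → FL=S FR=S RL=W RR=W
t=15: phase=(9,8,6,4) vs β=12 → FL=S FR=S RL=S RR=S
t=21: phase=(15,14,12,10) vs β=12 → FL=W FR=W RL=W RR=S
t=28: phase=(6,5,3,1) vs β=12 → FL=S FR=S RL=S RR=S
t=29: phase=(7,6,4,2) vs β=12 → FL=S FR=S RL=S RR=S


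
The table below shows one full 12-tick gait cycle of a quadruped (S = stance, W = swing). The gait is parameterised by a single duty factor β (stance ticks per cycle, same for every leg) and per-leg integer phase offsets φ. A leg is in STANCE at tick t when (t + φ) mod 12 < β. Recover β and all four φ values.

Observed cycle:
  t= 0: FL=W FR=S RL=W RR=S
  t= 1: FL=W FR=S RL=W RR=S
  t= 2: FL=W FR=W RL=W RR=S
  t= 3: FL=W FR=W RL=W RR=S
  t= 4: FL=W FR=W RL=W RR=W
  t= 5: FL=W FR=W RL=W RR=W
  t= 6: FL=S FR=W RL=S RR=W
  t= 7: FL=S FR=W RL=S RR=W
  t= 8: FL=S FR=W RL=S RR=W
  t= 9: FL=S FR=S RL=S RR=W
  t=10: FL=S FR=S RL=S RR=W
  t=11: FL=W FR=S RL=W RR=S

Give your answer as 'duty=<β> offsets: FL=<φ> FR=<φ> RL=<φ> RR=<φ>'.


duty=5 offsets: FL=6 FR=3 RL=6 RR=1

duty β = stance ticks per leg = 5
FL: stance ticks = 5; W→S at t=6 → φ=6
FR: stance ticks = 5; W→S at t=9 → φ=3
RL: stance ticks = 5; W→S at t=6 → φ=6
RR: stance ticks = 5; W→S at t=11 → φ=1


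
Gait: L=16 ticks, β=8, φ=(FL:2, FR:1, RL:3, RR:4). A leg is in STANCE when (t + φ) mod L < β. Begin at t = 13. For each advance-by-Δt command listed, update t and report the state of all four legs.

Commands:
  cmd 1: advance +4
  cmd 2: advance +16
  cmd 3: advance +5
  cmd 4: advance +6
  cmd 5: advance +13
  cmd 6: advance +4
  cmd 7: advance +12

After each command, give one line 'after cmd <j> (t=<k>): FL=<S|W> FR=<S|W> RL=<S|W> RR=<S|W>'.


after cmd 1 (t=17): FL=S FR=S RL=S RR=S
after cmd 2 (t=33): FL=S FR=S RL=S RR=S
after cmd 3 (t=38): FL=W FR=S RL=W RR=W
after cmd 4 (t=44): FL=W FR=W RL=W RR=S
after cmd 5 (t=57): FL=W FR=W RL=W RR=W
after cmd 6 (t=61): FL=W FR=W RL=S RR=S
after cmd 7 (t=73): FL=W FR=W RL=W RR=W

start t=13: FL=W FR=W RL=S RR=S
cmd 1: advance +4 → t=17, phase=(3,2,4,5) → FL=S FR=S RL=S RR=S
cmd 2: advance +16 → t=33, phase=(3,2,4,5) → FL=S FR=S RL=S RR=S
cmd 3: advance +5 → t=38, phase=(8,7,9,10) → FL=W FR=S RL=W RR=W
cmd 4: advance +6 → t=44, phase=(14,13,15,0) → FL=W FR=W RL=W RR=S
cmd 5: advance +13 → t=57, phase=(11,10,12,13) → FL=W FR=W RL=W RR=W
cmd 6: advance +4 → t=61, phase=(15,14,0,1) → FL=W FR=W RL=S RR=S
cmd 7: advance +12 → t=73, phase=(11,10,12,13) → FL=W FR=W RL=W RR=W


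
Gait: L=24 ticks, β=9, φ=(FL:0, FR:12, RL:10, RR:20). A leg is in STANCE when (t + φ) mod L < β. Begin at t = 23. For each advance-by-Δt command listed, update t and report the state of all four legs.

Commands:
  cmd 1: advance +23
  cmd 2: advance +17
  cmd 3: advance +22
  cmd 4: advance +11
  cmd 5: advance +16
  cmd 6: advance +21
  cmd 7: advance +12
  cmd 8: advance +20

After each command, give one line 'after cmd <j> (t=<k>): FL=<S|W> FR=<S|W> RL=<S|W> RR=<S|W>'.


start t=23: FL=W FR=W RL=W RR=W
cmd 1: advance +23 → t=46, phase=(22,10,8,18) → FL=W FR=W RL=S RR=W
cmd 2: advance +17 → t=63, phase=(15,3,1,11) → FL=W FR=S RL=S RR=W
cmd 3: advance +22 → t=85, phase=(13,1,23,9) → FL=W FR=S RL=W RR=W
cmd 4: advance +11 → t=96, phase=(0,12,10,20) → FL=S FR=W RL=W RR=W
cmd 5: advance +16 → t=112, phase=(16,4,2,12) → FL=W FR=S RL=S RR=W
cmd 6: advance +21 → t=133, phase=(13,1,23,9) → FL=W FR=S RL=W RR=W
cmd 7: advance +12 → t=145, phase=(1,13,11,21) → FL=S FR=W RL=W RR=W
cmd 8: advance +20 → t=165, phase=(21,9,7,17) → FL=W FR=W RL=S RR=W

after cmd 1 (t=46): FL=W FR=W RL=S RR=W
after cmd 2 (t=63): FL=W FR=S RL=S RR=W
after cmd 3 (t=85): FL=W FR=S RL=W RR=W
after cmd 4 (t=96): FL=S FR=W RL=W RR=W
after cmd 5 (t=112): FL=W FR=S RL=S RR=W
after cmd 6 (t=133): FL=W FR=S RL=W RR=W
after cmd 7 (t=145): FL=S FR=W RL=W RR=W
after cmd 8 (t=165): FL=W FR=W RL=S RR=W


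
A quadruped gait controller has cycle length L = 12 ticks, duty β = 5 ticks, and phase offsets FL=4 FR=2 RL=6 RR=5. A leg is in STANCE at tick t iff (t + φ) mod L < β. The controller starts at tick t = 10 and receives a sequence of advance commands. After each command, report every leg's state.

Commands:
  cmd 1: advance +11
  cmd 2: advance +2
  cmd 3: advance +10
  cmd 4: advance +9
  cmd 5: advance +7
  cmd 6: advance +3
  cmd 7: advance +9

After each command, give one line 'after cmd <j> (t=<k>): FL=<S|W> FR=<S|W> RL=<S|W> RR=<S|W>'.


start t=10: FL=S FR=S RL=S RR=S
cmd 1: advance +11 → t=21, phase=(1,11,3,2) → FL=S FR=W RL=S RR=S
cmd 2: advance +2 → t=23, phase=(3,1,5,4) → FL=S FR=S RL=W RR=S
cmd 3: advance +10 → t=33, phase=(1,11,3,2) → FL=S FR=W RL=S RR=S
cmd 4: advance +9 → t=42, phase=(10,8,0,11) → FL=W FR=W RL=S RR=W
cmd 5: advance +7 → t=49, phase=(5,3,7,6) → FL=W FR=S RL=W RR=W
cmd 6: advance +3 → t=52, phase=(8,6,10,9) → FL=W FR=W RL=W RR=W
cmd 7: advance +9 → t=61, phase=(5,3,7,6) → FL=W FR=S RL=W RR=W

after cmd 1 (t=21): FL=S FR=W RL=S RR=S
after cmd 2 (t=23): FL=S FR=S RL=W RR=S
after cmd 3 (t=33): FL=S FR=W RL=S RR=S
after cmd 4 (t=42): FL=W FR=W RL=S RR=W
after cmd 5 (t=49): FL=W FR=S RL=W RR=W
after cmd 6 (t=52): FL=W FR=W RL=W RR=W
after cmd 7 (t=61): FL=W FR=S RL=W RR=W


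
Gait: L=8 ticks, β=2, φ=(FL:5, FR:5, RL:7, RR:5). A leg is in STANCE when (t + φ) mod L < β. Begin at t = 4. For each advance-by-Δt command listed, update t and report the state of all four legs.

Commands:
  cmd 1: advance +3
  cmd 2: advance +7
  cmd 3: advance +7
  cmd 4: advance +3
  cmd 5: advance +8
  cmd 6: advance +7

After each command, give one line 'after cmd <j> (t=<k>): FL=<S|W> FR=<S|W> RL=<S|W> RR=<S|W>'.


start t=4: FL=S FR=S RL=W RR=S
cmd 1: advance +3 → t=7, phase=(4,4,6,4) → FL=W FR=W RL=W RR=W
cmd 2: advance +7 → t=14, phase=(3,3,5,3) → FL=W FR=W RL=W RR=W
cmd 3: advance +7 → t=21, phase=(2,2,4,2) → FL=W FR=W RL=W RR=W
cmd 4: advance +3 → t=24, phase=(5,5,7,5) → FL=W FR=W RL=W RR=W
cmd 5: advance +8 → t=32, phase=(5,5,7,5) → FL=W FR=W RL=W RR=W
cmd 6: advance +7 → t=39, phase=(4,4,6,4) → FL=W FR=W RL=W RR=W

after cmd 1 (t=7): FL=W FR=W RL=W RR=W
after cmd 2 (t=14): FL=W FR=W RL=W RR=W
after cmd 3 (t=21): FL=W FR=W RL=W RR=W
after cmd 4 (t=24): FL=W FR=W RL=W RR=W
after cmd 5 (t=32): FL=W FR=W RL=W RR=W
after cmd 6 (t=39): FL=W FR=W RL=W RR=W


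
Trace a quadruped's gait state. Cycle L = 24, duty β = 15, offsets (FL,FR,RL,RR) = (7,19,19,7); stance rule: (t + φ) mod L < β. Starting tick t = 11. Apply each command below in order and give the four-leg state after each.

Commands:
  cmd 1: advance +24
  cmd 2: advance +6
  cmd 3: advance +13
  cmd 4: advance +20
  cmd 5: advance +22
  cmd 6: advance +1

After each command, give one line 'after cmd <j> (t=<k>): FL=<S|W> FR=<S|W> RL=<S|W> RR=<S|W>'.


after cmd 1 (t=35): FL=W FR=S RL=S RR=W
after cmd 2 (t=41): FL=S FR=S RL=S RR=S
after cmd 3 (t=54): FL=S FR=S RL=S RR=S
after cmd 4 (t=74): FL=S FR=W RL=W RR=S
after cmd 5 (t=96): FL=S FR=W RL=W RR=S
after cmd 6 (t=97): FL=S FR=W RL=W RR=S

start t=11: FL=W FR=S RL=S RR=W
cmd 1: advance +24 → t=35, phase=(18,6,6,18) → FL=W FR=S RL=S RR=W
cmd 2: advance +6 → t=41, phase=(0,12,12,0) → FL=S FR=S RL=S RR=S
cmd 3: advance +13 → t=54, phase=(13,1,1,13) → FL=S FR=S RL=S RR=S
cmd 4: advance +20 → t=74, phase=(9,21,21,9) → FL=S FR=W RL=W RR=S
cmd 5: advance +22 → t=96, phase=(7,19,19,7) → FL=S FR=W RL=W RR=S
cmd 6: advance +1 → t=97, phase=(8,20,20,8) → FL=S FR=W RL=W RR=S


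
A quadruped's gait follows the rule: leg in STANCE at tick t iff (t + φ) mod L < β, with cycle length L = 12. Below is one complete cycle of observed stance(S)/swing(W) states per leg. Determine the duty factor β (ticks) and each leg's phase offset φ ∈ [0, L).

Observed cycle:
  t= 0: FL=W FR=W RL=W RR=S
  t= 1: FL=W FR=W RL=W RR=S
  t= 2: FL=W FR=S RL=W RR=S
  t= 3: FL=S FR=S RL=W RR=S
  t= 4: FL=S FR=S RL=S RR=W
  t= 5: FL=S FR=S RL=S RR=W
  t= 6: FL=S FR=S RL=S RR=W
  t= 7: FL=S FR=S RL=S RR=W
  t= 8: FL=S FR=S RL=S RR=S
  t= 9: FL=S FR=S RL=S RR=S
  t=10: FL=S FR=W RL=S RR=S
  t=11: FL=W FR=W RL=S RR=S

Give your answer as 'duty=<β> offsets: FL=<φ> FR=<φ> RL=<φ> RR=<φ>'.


duty=8 offsets: FL=9 FR=10 RL=8 RR=4

duty β = stance ticks per leg = 8
FL: stance ticks = 8; W→S at t=3 → φ=9
FR: stance ticks = 8; W→S at t=2 → φ=10
RL: stance ticks = 8; W→S at t=4 → φ=8
RR: stance ticks = 8; W→S at t=8 → φ=4


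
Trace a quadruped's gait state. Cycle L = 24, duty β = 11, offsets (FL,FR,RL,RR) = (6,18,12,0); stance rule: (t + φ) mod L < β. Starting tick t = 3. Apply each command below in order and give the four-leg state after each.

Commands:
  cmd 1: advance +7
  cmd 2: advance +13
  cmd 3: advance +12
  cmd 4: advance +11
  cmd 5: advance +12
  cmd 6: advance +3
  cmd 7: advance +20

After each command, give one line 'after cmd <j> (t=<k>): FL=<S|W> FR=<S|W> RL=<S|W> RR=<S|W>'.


start t=3: FL=S FR=W RL=W RR=S
cmd 1: advance +7 → t=10, phase=(16,4,22,10) → FL=W FR=S RL=W RR=S
cmd 2: advance +13 → t=23, phase=(5,17,11,23) → FL=S FR=W RL=W RR=W
cmd 3: advance +12 → t=35, phase=(17,5,23,11) → FL=W FR=S RL=W RR=W
cmd 4: advance +11 → t=46, phase=(4,16,10,22) → FL=S FR=W RL=S RR=W
cmd 5: advance +12 → t=58, phase=(16,4,22,10) → FL=W FR=S RL=W RR=S
cmd 6: advance +3 → t=61, phase=(19,7,1,13) → FL=W FR=S RL=S RR=W
cmd 7: advance +20 → t=81, phase=(15,3,21,9) → FL=W FR=S RL=W RR=S

after cmd 1 (t=10): FL=W FR=S RL=W RR=S
after cmd 2 (t=23): FL=S FR=W RL=W RR=W
after cmd 3 (t=35): FL=W FR=S RL=W RR=W
after cmd 4 (t=46): FL=S FR=W RL=S RR=W
after cmd 5 (t=58): FL=W FR=S RL=W RR=S
after cmd 6 (t=61): FL=W FR=S RL=S RR=W
after cmd 7 (t=81): FL=W FR=S RL=W RR=S


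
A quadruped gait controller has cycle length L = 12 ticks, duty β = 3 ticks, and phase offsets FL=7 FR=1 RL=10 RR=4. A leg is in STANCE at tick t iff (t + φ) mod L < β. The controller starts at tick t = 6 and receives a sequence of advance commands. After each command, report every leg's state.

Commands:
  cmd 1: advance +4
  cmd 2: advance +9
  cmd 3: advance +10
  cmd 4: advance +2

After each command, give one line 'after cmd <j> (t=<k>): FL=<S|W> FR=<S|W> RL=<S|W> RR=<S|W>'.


after cmd 1 (t=10): FL=W FR=W RL=W RR=S
after cmd 2 (t=19): FL=S FR=W RL=W RR=W
after cmd 3 (t=29): FL=S FR=W RL=W RR=W
after cmd 4 (t=31): FL=S FR=W RL=W RR=W

start t=6: FL=S FR=W RL=W RR=W
cmd 1: advance +4 → t=10, phase=(5,11,8,2) → FL=W FR=W RL=W RR=S
cmd 2: advance +9 → t=19, phase=(2,8,5,11) → FL=S FR=W RL=W RR=W
cmd 3: advance +10 → t=29, phase=(0,6,3,9) → FL=S FR=W RL=W RR=W
cmd 4: advance +2 → t=31, phase=(2,8,5,11) → FL=S FR=W RL=W RR=W


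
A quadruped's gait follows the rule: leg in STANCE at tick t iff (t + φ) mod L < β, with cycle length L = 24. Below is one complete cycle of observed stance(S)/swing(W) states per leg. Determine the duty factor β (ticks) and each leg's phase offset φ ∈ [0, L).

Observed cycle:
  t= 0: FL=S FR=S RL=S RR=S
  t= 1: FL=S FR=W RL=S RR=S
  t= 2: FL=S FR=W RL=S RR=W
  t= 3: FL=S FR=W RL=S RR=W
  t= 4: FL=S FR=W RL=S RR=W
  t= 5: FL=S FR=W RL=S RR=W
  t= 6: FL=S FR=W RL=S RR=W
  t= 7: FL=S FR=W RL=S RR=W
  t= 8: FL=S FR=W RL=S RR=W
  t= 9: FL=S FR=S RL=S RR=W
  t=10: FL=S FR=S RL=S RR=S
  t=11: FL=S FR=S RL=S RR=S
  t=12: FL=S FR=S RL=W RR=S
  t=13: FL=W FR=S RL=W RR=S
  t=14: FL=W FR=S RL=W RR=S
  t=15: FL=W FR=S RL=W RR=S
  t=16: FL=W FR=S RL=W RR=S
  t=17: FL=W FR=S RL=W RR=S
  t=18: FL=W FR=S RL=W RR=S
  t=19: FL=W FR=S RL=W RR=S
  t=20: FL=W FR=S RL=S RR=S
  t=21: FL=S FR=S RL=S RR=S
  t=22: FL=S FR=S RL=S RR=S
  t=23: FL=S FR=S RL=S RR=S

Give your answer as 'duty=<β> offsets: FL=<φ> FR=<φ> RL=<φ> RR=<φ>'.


duty β = stance ticks per leg = 16
FL: stance ticks = 16; W→S at t=21 → φ=3
FR: stance ticks = 16; W→S at t=9 → φ=15
RL: stance ticks = 16; W→S at t=20 → φ=4
RR: stance ticks = 16; W→S at t=10 → φ=14

duty=16 offsets: FL=3 FR=15 RL=4 RR=14


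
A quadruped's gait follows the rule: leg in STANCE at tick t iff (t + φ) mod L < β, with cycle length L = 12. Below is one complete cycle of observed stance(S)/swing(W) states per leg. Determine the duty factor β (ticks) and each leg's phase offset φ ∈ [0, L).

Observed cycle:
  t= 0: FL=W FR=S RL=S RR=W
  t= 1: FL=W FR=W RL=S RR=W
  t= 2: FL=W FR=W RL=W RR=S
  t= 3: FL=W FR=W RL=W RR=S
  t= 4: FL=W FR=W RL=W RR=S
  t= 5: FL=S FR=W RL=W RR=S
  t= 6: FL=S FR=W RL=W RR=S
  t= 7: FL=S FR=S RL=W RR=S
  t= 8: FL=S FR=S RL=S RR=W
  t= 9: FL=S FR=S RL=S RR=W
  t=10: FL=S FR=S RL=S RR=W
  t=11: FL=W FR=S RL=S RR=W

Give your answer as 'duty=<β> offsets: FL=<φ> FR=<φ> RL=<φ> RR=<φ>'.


duty=6 offsets: FL=7 FR=5 RL=4 RR=10

duty β = stance ticks per leg = 6
FL: stance ticks = 6; W→S at t=5 → φ=7
FR: stance ticks = 6; W→S at t=7 → φ=5
RL: stance ticks = 6; W→S at t=8 → φ=4
RR: stance ticks = 6; W→S at t=2 → φ=10


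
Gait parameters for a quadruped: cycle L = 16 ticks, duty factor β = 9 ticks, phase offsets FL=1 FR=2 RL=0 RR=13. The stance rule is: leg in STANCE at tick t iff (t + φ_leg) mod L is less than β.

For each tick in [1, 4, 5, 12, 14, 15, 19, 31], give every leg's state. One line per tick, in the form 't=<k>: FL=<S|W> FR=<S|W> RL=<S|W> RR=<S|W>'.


t=1: FL=S FR=S RL=S RR=W
t=4: FL=S FR=S RL=S RR=S
t=5: FL=S FR=S RL=S RR=S
t=12: FL=W FR=W RL=W RR=W
t=14: FL=W FR=S RL=W RR=W
t=15: FL=S FR=S RL=W RR=W
t=19: FL=S FR=S RL=S RR=S
t=31: FL=S FR=S RL=W RR=W

t=1: phase=(2,3,1,14) vs β=9 → FL=S FR=S RL=S RR=W
t=4: phase=(5,6,4,1) vs β=9 → FL=S FR=S RL=S RR=S
t=5: phase=(6,7,5,2) vs β=9 → FL=S FR=S RL=S RR=S
t=12: phase=(13,14,12,9) vs β=9 → FL=W FR=W RL=W RR=W
t=14: phase=(15,0,14,11) vs β=9 → FL=W FR=S RL=W RR=W
t=15: phase=(0,1,15,12) vs β=9 → FL=S FR=S RL=W RR=W
t=19: phase=(4,5,3,0) vs β=9 → FL=S FR=S RL=S RR=S
t=31: phase=(0,1,15,12) vs β=9 → FL=S FR=S RL=W RR=W


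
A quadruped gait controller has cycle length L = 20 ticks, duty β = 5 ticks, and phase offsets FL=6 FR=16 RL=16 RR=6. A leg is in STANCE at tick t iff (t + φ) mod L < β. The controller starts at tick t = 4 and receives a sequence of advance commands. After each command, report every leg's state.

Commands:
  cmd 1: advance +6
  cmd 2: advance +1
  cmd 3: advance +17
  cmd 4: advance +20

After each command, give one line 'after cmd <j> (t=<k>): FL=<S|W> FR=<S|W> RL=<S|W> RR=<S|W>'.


start t=4: FL=W FR=S RL=S RR=W
cmd 1: advance +6 → t=10, phase=(16,6,6,16) → FL=W FR=W RL=W RR=W
cmd 2: advance +1 → t=11, phase=(17,7,7,17) → FL=W FR=W RL=W RR=W
cmd 3: advance +17 → t=28, phase=(14,4,4,14) → FL=W FR=S RL=S RR=W
cmd 4: advance +20 → t=48, phase=(14,4,4,14) → FL=W FR=S RL=S RR=W

after cmd 1 (t=10): FL=W FR=W RL=W RR=W
after cmd 2 (t=11): FL=W FR=W RL=W RR=W
after cmd 3 (t=28): FL=W FR=S RL=S RR=W
after cmd 4 (t=48): FL=W FR=S RL=S RR=W


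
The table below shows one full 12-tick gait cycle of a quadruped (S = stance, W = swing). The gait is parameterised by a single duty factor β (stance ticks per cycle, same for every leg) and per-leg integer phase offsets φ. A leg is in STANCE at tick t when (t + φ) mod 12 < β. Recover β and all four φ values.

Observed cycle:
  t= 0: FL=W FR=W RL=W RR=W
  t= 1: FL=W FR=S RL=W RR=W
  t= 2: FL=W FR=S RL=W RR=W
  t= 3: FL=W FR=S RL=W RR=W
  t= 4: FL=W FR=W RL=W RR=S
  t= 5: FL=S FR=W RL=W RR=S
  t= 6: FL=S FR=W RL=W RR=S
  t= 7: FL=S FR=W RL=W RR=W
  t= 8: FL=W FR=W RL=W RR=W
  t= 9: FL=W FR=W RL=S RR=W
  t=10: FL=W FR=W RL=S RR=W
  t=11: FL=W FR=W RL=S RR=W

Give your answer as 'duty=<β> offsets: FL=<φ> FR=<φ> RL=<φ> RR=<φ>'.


duty β = stance ticks per leg = 3
FL: stance ticks = 3; W→S at t=5 → φ=7
FR: stance ticks = 3; W→S at t=1 → φ=11
RL: stance ticks = 3; W→S at t=9 → φ=3
RR: stance ticks = 3; W→S at t=4 → φ=8

duty=3 offsets: FL=7 FR=11 RL=3 RR=8


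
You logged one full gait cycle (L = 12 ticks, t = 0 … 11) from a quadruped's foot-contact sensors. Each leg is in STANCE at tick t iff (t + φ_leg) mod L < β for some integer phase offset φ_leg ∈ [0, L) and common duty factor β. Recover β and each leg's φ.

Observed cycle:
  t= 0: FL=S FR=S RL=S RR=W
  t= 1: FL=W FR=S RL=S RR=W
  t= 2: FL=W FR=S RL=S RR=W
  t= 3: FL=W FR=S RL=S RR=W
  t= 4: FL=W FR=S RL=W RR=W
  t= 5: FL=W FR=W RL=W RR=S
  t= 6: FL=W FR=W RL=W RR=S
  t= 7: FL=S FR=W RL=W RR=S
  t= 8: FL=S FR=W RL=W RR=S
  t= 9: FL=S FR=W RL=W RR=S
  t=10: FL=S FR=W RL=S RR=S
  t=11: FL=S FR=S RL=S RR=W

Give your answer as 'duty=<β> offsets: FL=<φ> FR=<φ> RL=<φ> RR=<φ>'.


duty=6 offsets: FL=5 FR=1 RL=2 RR=7

duty β = stance ticks per leg = 6
FL: stance ticks = 6; W→S at t=7 → φ=5
FR: stance ticks = 6; W→S at t=11 → φ=1
RL: stance ticks = 6; W→S at t=10 → φ=2
RR: stance ticks = 6; W→S at t=5 → φ=7


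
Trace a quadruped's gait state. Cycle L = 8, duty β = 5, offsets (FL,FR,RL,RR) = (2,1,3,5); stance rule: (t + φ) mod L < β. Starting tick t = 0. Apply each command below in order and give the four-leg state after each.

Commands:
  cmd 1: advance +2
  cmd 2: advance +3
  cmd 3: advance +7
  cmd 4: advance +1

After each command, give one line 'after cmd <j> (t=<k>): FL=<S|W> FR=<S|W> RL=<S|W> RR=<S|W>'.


after cmd 1 (t=2): FL=S FR=S RL=W RR=W
after cmd 2 (t=5): FL=W FR=W RL=S RR=S
after cmd 3 (t=12): FL=W FR=W RL=W RR=S
after cmd 4 (t=13): FL=W FR=W RL=S RR=S

start t=0: FL=S FR=S RL=S RR=W
cmd 1: advance +2 → t=2, phase=(4,3,5,7) → FL=S FR=S RL=W RR=W
cmd 2: advance +3 → t=5, phase=(7,6,0,2) → FL=W FR=W RL=S RR=S
cmd 3: advance +7 → t=12, phase=(6,5,7,1) → FL=W FR=W RL=W RR=S
cmd 4: advance +1 → t=13, phase=(7,6,0,2) → FL=W FR=W RL=S RR=S


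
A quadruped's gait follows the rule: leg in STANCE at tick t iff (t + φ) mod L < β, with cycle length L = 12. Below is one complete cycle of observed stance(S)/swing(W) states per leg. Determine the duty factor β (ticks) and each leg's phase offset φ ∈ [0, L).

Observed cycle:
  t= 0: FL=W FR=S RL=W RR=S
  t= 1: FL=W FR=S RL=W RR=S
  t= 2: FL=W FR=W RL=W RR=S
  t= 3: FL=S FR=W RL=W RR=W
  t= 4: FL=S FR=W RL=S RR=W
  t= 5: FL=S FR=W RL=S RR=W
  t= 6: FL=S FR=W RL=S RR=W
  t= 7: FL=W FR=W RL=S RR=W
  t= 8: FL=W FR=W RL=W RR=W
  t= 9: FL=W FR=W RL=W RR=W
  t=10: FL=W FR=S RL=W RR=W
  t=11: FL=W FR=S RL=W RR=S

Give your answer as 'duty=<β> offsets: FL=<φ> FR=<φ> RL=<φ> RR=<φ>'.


duty=4 offsets: FL=9 FR=2 RL=8 RR=1

duty β = stance ticks per leg = 4
FL: stance ticks = 4; W→S at t=3 → φ=9
FR: stance ticks = 4; W→S at t=10 → φ=2
RL: stance ticks = 4; W→S at t=4 → φ=8
RR: stance ticks = 4; W→S at t=11 → φ=1


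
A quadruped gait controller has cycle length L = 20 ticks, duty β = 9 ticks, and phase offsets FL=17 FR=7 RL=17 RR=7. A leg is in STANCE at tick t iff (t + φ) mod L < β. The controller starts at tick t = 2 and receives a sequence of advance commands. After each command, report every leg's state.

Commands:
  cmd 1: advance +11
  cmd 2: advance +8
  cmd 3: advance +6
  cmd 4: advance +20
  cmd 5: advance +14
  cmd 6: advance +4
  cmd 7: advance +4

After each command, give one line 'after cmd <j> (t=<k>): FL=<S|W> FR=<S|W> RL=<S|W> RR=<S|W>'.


start t=2: FL=W FR=W RL=W RR=W
cmd 1: advance +11 → t=13, phase=(10,0,10,0) → FL=W FR=S RL=W RR=S
cmd 2: advance +8 → t=21, phase=(18,8,18,8) → FL=W FR=S RL=W RR=S
cmd 3: advance +6 → t=27, phase=(4,14,4,14) → FL=S FR=W RL=S RR=W
cmd 4: advance +20 → t=47, phase=(4,14,4,14) → FL=S FR=W RL=S RR=W
cmd 5: advance +14 → t=61, phase=(18,8,18,8) → FL=W FR=S RL=W RR=S
cmd 6: advance +4 → t=65, phase=(2,12,2,12) → FL=S FR=W RL=S RR=W
cmd 7: advance +4 → t=69, phase=(6,16,6,16) → FL=S FR=W RL=S RR=W

after cmd 1 (t=13): FL=W FR=S RL=W RR=S
after cmd 2 (t=21): FL=W FR=S RL=W RR=S
after cmd 3 (t=27): FL=S FR=W RL=S RR=W
after cmd 4 (t=47): FL=S FR=W RL=S RR=W
after cmd 5 (t=61): FL=W FR=S RL=W RR=S
after cmd 6 (t=65): FL=S FR=W RL=S RR=W
after cmd 7 (t=69): FL=S FR=W RL=S RR=W


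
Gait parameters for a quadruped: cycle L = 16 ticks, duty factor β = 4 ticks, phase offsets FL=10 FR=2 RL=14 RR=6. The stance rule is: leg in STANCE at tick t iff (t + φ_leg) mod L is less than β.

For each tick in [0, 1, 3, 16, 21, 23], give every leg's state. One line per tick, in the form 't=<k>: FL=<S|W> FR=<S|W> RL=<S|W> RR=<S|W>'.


t=0: phase=(10,2,14,6) vs β=4 → FL=W FR=S RL=W RR=W
t=1: phase=(11,3,15,7) vs β=4 → FL=W FR=S RL=W RR=W
t=3: phase=(13,5,1,9) vs β=4 → FL=W FR=W RL=S RR=W
t=16: phase=(10,2,14,6) vs β=4 → FL=W FR=S RL=W RR=W
t=21: phase=(15,7,3,11) vs β=4 → FL=W FR=W RL=S RR=W
t=23: phase=(1,9,5,13) vs β=4 → FL=S FR=W RL=W RR=W

t=0: FL=W FR=S RL=W RR=W
t=1: FL=W FR=S RL=W RR=W
t=3: FL=W FR=W RL=S RR=W
t=16: FL=W FR=S RL=W RR=W
t=21: FL=W FR=W RL=S RR=W
t=23: FL=S FR=W RL=W RR=W


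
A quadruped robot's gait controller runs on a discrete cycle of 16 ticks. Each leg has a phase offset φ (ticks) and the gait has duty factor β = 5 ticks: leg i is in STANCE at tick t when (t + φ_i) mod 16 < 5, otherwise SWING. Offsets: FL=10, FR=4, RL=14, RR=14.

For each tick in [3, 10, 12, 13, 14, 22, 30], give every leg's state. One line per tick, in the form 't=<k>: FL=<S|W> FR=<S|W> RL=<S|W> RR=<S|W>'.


t=3: FL=W FR=W RL=S RR=S
t=10: FL=S FR=W RL=W RR=W
t=12: FL=W FR=S RL=W RR=W
t=13: FL=W FR=S RL=W RR=W
t=14: FL=W FR=S RL=W RR=W
t=22: FL=S FR=W RL=S RR=S
t=30: FL=W FR=S RL=W RR=W

t=3: phase=(13,7,1,1) vs β=5 → FL=W FR=W RL=S RR=S
t=10: phase=(4,14,8,8) vs β=5 → FL=S FR=W RL=W RR=W
t=12: phase=(6,0,10,10) vs β=5 → FL=W FR=S RL=W RR=W
t=13: phase=(7,1,11,11) vs β=5 → FL=W FR=S RL=W RR=W
t=14: phase=(8,2,12,12) vs β=5 → FL=W FR=S RL=W RR=W
t=22: phase=(0,10,4,4) vs β=5 → FL=S FR=W RL=S RR=S
t=30: phase=(8,2,12,12) vs β=5 → FL=W FR=S RL=W RR=W


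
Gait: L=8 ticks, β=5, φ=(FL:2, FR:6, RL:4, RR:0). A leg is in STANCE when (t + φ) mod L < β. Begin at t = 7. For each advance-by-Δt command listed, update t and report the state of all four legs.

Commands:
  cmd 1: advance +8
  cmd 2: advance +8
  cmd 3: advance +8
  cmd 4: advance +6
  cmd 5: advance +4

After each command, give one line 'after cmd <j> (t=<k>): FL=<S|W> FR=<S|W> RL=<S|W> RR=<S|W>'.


after cmd 1 (t=15): FL=S FR=W RL=S RR=W
after cmd 2 (t=23): FL=S FR=W RL=S RR=W
after cmd 3 (t=31): FL=S FR=W RL=S RR=W
after cmd 4 (t=37): FL=W FR=S RL=S RR=W
after cmd 5 (t=41): FL=S FR=W RL=W RR=S

start t=7: FL=S FR=W RL=S RR=W
cmd 1: advance +8 → t=15, phase=(1,5,3,7) → FL=S FR=W RL=S RR=W
cmd 2: advance +8 → t=23, phase=(1,5,3,7) → FL=S FR=W RL=S RR=W
cmd 3: advance +8 → t=31, phase=(1,5,3,7) → FL=S FR=W RL=S RR=W
cmd 4: advance +6 → t=37, phase=(7,3,1,5) → FL=W FR=S RL=S RR=W
cmd 5: advance +4 → t=41, phase=(3,7,5,1) → FL=S FR=W RL=W RR=S


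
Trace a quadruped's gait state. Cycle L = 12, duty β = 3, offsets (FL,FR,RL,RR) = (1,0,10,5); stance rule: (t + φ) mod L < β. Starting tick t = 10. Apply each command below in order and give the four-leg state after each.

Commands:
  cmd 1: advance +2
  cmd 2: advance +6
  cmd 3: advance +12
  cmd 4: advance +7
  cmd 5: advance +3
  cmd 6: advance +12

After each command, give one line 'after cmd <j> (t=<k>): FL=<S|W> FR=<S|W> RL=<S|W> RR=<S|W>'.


after cmd 1 (t=12): FL=S FR=S RL=W RR=W
after cmd 2 (t=18): FL=W FR=W RL=W RR=W
after cmd 3 (t=30): FL=W FR=W RL=W RR=W
after cmd 4 (t=37): FL=S FR=S RL=W RR=W
after cmd 5 (t=40): FL=W FR=W RL=S RR=W
after cmd 6 (t=52): FL=W FR=W RL=S RR=W

start t=10: FL=W FR=W RL=W RR=W
cmd 1: advance +2 → t=12, phase=(1,0,10,5) → FL=S FR=S RL=W RR=W
cmd 2: advance +6 → t=18, phase=(7,6,4,11) → FL=W FR=W RL=W RR=W
cmd 3: advance +12 → t=30, phase=(7,6,4,11) → FL=W FR=W RL=W RR=W
cmd 4: advance +7 → t=37, phase=(2,1,11,6) → FL=S FR=S RL=W RR=W
cmd 5: advance +3 → t=40, phase=(5,4,2,9) → FL=W FR=W RL=S RR=W
cmd 6: advance +12 → t=52, phase=(5,4,2,9) → FL=W FR=W RL=S RR=W


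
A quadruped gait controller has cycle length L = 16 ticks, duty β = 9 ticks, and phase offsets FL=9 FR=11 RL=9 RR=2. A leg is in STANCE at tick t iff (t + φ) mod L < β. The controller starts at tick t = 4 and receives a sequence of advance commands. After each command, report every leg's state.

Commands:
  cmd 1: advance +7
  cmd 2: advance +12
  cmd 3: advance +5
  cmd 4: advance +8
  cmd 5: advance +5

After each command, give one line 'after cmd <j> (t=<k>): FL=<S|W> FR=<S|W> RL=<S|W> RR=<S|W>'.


start t=4: FL=W FR=W RL=W RR=S
cmd 1: advance +7 → t=11, phase=(4,6,4,13) → FL=S FR=S RL=S RR=W
cmd 2: advance +12 → t=23, phase=(0,2,0,9) → FL=S FR=S RL=S RR=W
cmd 3: advance +5 → t=28, phase=(5,7,5,14) → FL=S FR=S RL=S RR=W
cmd 4: advance +8 → t=36, phase=(13,15,13,6) → FL=W FR=W RL=W RR=S
cmd 5: advance +5 → t=41, phase=(2,4,2,11) → FL=S FR=S RL=S RR=W

after cmd 1 (t=11): FL=S FR=S RL=S RR=W
after cmd 2 (t=23): FL=S FR=S RL=S RR=W
after cmd 3 (t=28): FL=S FR=S RL=S RR=W
after cmd 4 (t=36): FL=W FR=W RL=W RR=S
after cmd 5 (t=41): FL=S FR=S RL=S RR=W


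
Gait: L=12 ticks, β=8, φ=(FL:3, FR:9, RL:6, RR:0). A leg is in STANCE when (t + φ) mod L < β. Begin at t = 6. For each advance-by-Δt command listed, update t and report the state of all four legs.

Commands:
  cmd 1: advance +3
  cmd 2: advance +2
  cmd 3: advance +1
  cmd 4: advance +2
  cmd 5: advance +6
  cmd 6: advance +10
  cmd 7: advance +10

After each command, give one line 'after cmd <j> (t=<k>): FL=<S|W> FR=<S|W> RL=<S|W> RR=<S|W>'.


after cmd 1 (t=9): FL=S FR=S RL=S RR=W
after cmd 2 (t=11): FL=S FR=W RL=S RR=W
after cmd 3 (t=12): FL=S FR=W RL=S RR=S
after cmd 4 (t=14): FL=S FR=W RL=W RR=S
after cmd 5 (t=20): FL=W FR=S RL=S RR=W
after cmd 6 (t=30): FL=W FR=S RL=S RR=S
after cmd 7 (t=40): FL=S FR=S RL=W RR=S

start t=6: FL=W FR=S RL=S RR=S
cmd 1: advance +3 → t=9, phase=(0,6,3,9) → FL=S FR=S RL=S RR=W
cmd 2: advance +2 → t=11, phase=(2,8,5,11) → FL=S FR=W RL=S RR=W
cmd 3: advance +1 → t=12, phase=(3,9,6,0) → FL=S FR=W RL=S RR=S
cmd 4: advance +2 → t=14, phase=(5,11,8,2) → FL=S FR=W RL=W RR=S
cmd 5: advance +6 → t=20, phase=(11,5,2,8) → FL=W FR=S RL=S RR=W
cmd 6: advance +10 → t=30, phase=(9,3,0,6) → FL=W FR=S RL=S RR=S
cmd 7: advance +10 → t=40, phase=(7,1,10,4) → FL=S FR=S RL=W RR=S


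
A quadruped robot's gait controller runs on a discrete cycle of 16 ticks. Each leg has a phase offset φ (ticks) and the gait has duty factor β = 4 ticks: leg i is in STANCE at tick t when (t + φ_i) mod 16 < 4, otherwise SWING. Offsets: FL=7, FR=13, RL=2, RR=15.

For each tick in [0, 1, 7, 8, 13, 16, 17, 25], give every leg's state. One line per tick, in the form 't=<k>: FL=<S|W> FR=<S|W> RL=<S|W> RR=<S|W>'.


t=0: phase=(7,13,2,15) vs β=4 → FL=W FR=W RL=S RR=W
t=1: phase=(8,14,3,0) vs β=4 → FL=W FR=W RL=S RR=S
t=7: phase=(14,4,9,6) vs β=4 → FL=W FR=W RL=W RR=W
t=8: phase=(15,5,10,7) vs β=4 → FL=W FR=W RL=W RR=W
t=13: phase=(4,10,15,12) vs β=4 → FL=W FR=W RL=W RR=W
t=16: phase=(7,13,2,15) vs β=4 → FL=W FR=W RL=S RR=W
t=17: phase=(8,14,3,0) vs β=4 → FL=W FR=W RL=S RR=S
t=25: phase=(0,6,11,8) vs β=4 → FL=S FR=W RL=W RR=W

t=0: FL=W FR=W RL=S RR=W
t=1: FL=W FR=W RL=S RR=S
t=7: FL=W FR=W RL=W RR=W
t=8: FL=W FR=W RL=W RR=W
t=13: FL=W FR=W RL=W RR=W
t=16: FL=W FR=W RL=S RR=W
t=17: FL=W FR=W RL=S RR=S
t=25: FL=S FR=W RL=W RR=W


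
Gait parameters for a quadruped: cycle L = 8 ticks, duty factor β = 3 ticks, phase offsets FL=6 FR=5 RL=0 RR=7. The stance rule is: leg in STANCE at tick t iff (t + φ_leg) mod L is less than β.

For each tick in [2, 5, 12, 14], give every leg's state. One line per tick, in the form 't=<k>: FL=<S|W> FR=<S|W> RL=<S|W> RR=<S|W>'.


t=2: phase=(0,7,2,1) vs β=3 → FL=S FR=W RL=S RR=S
t=5: phase=(3,2,5,4) vs β=3 → FL=W FR=S RL=W RR=W
t=12: phase=(2,1,4,3) vs β=3 → FL=S FR=S RL=W RR=W
t=14: phase=(4,3,6,5) vs β=3 → FL=W FR=W RL=W RR=W

t=2: FL=S FR=W RL=S RR=S
t=5: FL=W FR=S RL=W RR=W
t=12: FL=S FR=S RL=W RR=W
t=14: FL=W FR=W RL=W RR=W


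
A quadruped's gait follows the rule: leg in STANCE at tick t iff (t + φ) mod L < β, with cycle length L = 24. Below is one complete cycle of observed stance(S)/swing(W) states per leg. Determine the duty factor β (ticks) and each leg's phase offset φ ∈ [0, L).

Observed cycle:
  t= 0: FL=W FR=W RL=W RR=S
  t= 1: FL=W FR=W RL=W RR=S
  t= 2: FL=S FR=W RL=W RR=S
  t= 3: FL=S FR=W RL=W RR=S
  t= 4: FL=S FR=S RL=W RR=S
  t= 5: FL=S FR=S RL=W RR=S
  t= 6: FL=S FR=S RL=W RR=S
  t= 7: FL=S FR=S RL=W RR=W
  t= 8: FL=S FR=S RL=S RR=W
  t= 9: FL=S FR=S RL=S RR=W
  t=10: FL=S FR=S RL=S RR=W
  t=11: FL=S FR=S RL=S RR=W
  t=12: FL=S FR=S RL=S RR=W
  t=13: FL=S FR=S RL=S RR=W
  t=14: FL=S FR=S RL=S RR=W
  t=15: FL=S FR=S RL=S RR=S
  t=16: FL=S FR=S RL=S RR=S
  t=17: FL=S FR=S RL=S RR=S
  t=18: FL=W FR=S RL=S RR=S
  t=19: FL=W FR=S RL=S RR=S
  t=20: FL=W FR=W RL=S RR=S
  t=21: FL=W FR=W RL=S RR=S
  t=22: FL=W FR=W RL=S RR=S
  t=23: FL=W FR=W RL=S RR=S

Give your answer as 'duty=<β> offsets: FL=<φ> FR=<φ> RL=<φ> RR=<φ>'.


duty=16 offsets: FL=22 FR=20 RL=16 RR=9

duty β = stance ticks per leg = 16
FL: stance ticks = 16; W→S at t=2 → φ=22
FR: stance ticks = 16; W→S at t=4 → φ=20
RL: stance ticks = 16; W→S at t=8 → φ=16
RR: stance ticks = 16; W→S at t=15 → φ=9


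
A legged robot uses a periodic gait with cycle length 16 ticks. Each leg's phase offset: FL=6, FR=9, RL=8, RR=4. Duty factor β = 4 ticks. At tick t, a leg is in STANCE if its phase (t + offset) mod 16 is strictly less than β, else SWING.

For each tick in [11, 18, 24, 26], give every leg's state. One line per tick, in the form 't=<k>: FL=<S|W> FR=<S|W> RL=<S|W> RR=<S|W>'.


t=11: FL=S FR=W RL=S RR=W
t=18: FL=W FR=W RL=W RR=W
t=24: FL=W FR=S RL=S RR=W
t=26: FL=S FR=S RL=S RR=W

t=11: phase=(1,4,3,15) vs β=4 → FL=S FR=W RL=S RR=W
t=18: phase=(8,11,10,6) vs β=4 → FL=W FR=W RL=W RR=W
t=24: phase=(14,1,0,12) vs β=4 → FL=W FR=S RL=S RR=W
t=26: phase=(0,3,2,14) vs β=4 → FL=S FR=S RL=S RR=W


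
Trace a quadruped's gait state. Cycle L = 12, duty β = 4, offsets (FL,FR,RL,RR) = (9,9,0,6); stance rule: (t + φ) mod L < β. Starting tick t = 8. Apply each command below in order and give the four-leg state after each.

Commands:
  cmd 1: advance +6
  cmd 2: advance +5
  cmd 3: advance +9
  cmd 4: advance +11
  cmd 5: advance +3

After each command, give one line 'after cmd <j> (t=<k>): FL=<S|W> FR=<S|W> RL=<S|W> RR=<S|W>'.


start t=8: FL=W FR=W RL=W RR=S
cmd 1: advance +6 → t=14, phase=(11,11,2,8) → FL=W FR=W RL=S RR=W
cmd 2: advance +5 → t=19, phase=(4,4,7,1) → FL=W FR=W RL=W RR=S
cmd 3: advance +9 → t=28, phase=(1,1,4,10) → FL=S FR=S RL=W RR=W
cmd 4: advance +11 → t=39, phase=(0,0,3,9) → FL=S FR=S RL=S RR=W
cmd 5: advance +3 → t=42, phase=(3,3,6,0) → FL=S FR=S RL=W RR=S

after cmd 1 (t=14): FL=W FR=W RL=S RR=W
after cmd 2 (t=19): FL=W FR=W RL=W RR=S
after cmd 3 (t=28): FL=S FR=S RL=W RR=W
after cmd 4 (t=39): FL=S FR=S RL=S RR=W
after cmd 5 (t=42): FL=S FR=S RL=W RR=S


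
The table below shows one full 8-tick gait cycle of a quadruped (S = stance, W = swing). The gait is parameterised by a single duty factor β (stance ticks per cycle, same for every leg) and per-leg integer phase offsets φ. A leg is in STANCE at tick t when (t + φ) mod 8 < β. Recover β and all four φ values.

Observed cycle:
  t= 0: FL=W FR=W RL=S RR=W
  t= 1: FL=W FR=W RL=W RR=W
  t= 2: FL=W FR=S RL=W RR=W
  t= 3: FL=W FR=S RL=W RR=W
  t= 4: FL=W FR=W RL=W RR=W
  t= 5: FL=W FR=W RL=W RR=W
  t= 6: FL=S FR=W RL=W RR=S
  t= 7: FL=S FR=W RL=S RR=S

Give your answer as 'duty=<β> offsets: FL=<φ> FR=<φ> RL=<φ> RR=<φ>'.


duty=2 offsets: FL=2 FR=6 RL=1 RR=2

duty β = stance ticks per leg = 2
FL: stance ticks = 2; W→S at t=6 → φ=2
FR: stance ticks = 2; W→S at t=2 → φ=6
RL: stance ticks = 2; W→S at t=7 → φ=1
RR: stance ticks = 2; W→S at t=6 → φ=2


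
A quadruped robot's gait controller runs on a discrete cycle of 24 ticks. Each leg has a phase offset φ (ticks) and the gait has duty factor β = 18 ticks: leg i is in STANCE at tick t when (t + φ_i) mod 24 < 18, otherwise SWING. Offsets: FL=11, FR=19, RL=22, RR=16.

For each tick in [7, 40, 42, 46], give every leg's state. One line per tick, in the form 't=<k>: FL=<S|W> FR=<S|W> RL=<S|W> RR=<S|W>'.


t=7: FL=W FR=S RL=S RR=W
t=40: FL=S FR=S RL=S RR=S
t=42: FL=S FR=S RL=S RR=S
t=46: FL=S FR=S RL=W RR=S

t=7: phase=(18,2,5,23) vs β=18 → FL=W FR=S RL=S RR=W
t=40: phase=(3,11,14,8) vs β=18 → FL=S FR=S RL=S RR=S
t=42: phase=(5,13,16,10) vs β=18 → FL=S FR=S RL=S RR=S
t=46: phase=(9,17,20,14) vs β=18 → FL=S FR=S RL=W RR=S


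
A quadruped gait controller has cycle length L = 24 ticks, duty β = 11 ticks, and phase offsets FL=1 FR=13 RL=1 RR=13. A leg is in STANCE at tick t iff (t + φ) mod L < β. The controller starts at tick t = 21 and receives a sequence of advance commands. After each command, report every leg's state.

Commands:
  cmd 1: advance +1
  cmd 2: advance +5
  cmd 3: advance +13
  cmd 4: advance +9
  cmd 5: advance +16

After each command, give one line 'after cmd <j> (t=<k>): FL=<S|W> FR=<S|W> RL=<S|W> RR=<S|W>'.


start t=21: FL=W FR=S RL=W RR=S
cmd 1: advance +1 → t=22, phase=(23,11,23,11) → FL=W FR=W RL=W RR=W
cmd 2: advance +5 → t=27, phase=(4,16,4,16) → FL=S FR=W RL=S RR=W
cmd 3: advance +13 → t=40, phase=(17,5,17,5) → FL=W FR=S RL=W RR=S
cmd 4: advance +9 → t=49, phase=(2,14,2,14) → FL=S FR=W RL=S RR=W
cmd 5: advance +16 → t=65, phase=(18,6,18,6) → FL=W FR=S RL=W RR=S

after cmd 1 (t=22): FL=W FR=W RL=W RR=W
after cmd 2 (t=27): FL=S FR=W RL=S RR=W
after cmd 3 (t=40): FL=W FR=S RL=W RR=S
after cmd 4 (t=49): FL=S FR=W RL=S RR=W
after cmd 5 (t=65): FL=W FR=S RL=W RR=S


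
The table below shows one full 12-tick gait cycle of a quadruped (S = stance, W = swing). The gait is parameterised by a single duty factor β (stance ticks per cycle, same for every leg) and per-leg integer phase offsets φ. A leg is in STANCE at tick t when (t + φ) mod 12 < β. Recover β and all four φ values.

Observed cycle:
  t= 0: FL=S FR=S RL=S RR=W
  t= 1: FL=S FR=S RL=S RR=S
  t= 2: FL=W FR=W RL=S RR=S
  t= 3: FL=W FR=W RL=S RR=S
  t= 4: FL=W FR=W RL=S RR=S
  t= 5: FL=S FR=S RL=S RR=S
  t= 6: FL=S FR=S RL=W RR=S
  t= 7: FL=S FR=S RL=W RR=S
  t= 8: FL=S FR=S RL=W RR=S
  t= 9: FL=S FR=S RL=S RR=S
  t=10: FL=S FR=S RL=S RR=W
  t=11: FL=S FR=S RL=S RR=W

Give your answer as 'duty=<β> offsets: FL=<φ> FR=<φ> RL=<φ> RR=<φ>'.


duty β = stance ticks per leg = 9
FL: stance ticks = 9; W→S at t=5 → φ=7
FR: stance ticks = 9; W→S at t=5 → φ=7
RL: stance ticks = 9; W→S at t=9 → φ=3
RR: stance ticks = 9; W→S at t=1 → φ=11

duty=9 offsets: FL=7 FR=7 RL=3 RR=11


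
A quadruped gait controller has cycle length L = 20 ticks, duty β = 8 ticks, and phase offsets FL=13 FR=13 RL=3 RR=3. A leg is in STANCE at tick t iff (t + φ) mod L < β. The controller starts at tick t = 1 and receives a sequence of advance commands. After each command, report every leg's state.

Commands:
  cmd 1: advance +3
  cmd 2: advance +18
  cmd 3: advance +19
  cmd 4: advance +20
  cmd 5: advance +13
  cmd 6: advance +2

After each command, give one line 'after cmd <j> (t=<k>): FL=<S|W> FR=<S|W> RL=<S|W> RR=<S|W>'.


after cmd 1 (t=4): FL=W FR=W RL=S RR=S
after cmd 2 (t=22): FL=W FR=W RL=S RR=S
after cmd 3 (t=41): FL=W FR=W RL=S RR=S
after cmd 4 (t=61): FL=W FR=W RL=S RR=S
after cmd 5 (t=74): FL=S FR=S RL=W RR=W
after cmd 6 (t=76): FL=W FR=W RL=W RR=W

start t=1: FL=W FR=W RL=S RR=S
cmd 1: advance +3 → t=4, phase=(17,17,7,7) → FL=W FR=W RL=S RR=S
cmd 2: advance +18 → t=22, phase=(15,15,5,5) → FL=W FR=W RL=S RR=S
cmd 3: advance +19 → t=41, phase=(14,14,4,4) → FL=W FR=W RL=S RR=S
cmd 4: advance +20 → t=61, phase=(14,14,4,4) → FL=W FR=W RL=S RR=S
cmd 5: advance +13 → t=74, phase=(7,7,17,17) → FL=S FR=S RL=W RR=W
cmd 6: advance +2 → t=76, phase=(9,9,19,19) → FL=W FR=W RL=W RR=W
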